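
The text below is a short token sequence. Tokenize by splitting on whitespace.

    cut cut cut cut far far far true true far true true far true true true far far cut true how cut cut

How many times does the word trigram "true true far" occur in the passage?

3

Scanning the 21 overlapping trigram windows for "true true far":
  position 8–10: true true far
  position 11–13: true true far
  position 15–17: true true far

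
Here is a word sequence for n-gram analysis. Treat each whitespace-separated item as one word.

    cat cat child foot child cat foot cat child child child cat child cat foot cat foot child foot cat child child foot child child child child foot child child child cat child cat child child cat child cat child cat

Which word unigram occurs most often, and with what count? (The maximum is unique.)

Unigram frequencies (highest first):
  child: 21
  cat: 13
  foot: 7

"child", 21 times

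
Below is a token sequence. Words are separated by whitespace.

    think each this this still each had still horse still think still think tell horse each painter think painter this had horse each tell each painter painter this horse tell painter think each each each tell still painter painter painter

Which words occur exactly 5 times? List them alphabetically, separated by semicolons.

still; think

Unigram counts meeting the condition (exactly 5 times):
  still: 5
  think: 5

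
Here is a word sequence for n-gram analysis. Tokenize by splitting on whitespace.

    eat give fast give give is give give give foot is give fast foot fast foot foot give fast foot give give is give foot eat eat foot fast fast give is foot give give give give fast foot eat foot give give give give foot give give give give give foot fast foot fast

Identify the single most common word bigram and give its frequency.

Bigram frequencies (highest first):
  give give: 14
  fast foot: 5
  foot give: 5
  give fast: 4
  give foot: 4
  foot fast: 4
  … (11 more, each ≤ 3)

"give give", 14 times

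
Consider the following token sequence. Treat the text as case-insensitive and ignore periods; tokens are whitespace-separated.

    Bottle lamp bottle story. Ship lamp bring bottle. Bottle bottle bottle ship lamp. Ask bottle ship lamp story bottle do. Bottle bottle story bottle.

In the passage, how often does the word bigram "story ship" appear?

Scanning the 23 overlapping bigram windows for "story ship":
  position 4–5: story ship

1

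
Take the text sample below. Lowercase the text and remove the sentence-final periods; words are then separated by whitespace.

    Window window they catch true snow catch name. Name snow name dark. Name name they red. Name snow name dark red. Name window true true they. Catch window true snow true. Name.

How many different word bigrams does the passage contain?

32 tokens → 31 bigram windows in total.
Repeated bigrams (each contributes count−1 duplicates):
  name dark: 2
  name name: 2
  name snow: 2
  red name: 2
  snow name: 2
  they catch: 2
  true snow: 2
  window true: 2
8 duplicate windows → 31 − 8 = 23 distinct.

23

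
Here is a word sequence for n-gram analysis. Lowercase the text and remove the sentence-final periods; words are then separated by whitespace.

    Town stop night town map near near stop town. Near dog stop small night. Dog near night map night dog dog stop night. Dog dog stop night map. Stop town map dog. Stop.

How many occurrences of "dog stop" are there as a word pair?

Scanning the 32 overlapping bigram windows for "dog stop":
  position 11–12: dog stop
  position 21–22: dog stop
  position 25–26: dog stop
  position 32–33: dog stop

4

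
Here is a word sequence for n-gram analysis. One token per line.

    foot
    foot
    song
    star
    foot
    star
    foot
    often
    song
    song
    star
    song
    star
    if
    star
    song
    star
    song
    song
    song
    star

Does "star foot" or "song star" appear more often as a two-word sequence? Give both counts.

"song star" (5 vs 2)

"star foot": 2 occurrences
"song star": 5 occurrences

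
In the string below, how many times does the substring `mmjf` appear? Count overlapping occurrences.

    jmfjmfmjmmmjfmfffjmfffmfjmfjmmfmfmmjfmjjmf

Sliding a length-4 window over the 42 characters (39 positions):
  position 10–13: mmjf
  position 34–37: mmjf

2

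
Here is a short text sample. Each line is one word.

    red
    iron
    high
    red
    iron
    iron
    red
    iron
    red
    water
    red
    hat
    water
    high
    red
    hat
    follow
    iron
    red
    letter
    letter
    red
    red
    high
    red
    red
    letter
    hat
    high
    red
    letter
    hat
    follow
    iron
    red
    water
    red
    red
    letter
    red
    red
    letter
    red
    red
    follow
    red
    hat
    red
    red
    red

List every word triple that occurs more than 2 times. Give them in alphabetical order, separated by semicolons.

Trigram counts meeting the condition (more than 2 times):
  letter red red: 3
  red red letter: 3

letter red red; red red letter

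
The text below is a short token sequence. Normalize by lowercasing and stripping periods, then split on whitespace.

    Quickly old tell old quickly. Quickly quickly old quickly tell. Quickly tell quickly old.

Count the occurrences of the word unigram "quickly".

Scanning the 14 tokens for "quickly":
  position 1: quickly
  position 5: quickly
  position 6: quickly
  position 7: quickly
  position 9: quickly
  position 11: quickly
  position 13: quickly

7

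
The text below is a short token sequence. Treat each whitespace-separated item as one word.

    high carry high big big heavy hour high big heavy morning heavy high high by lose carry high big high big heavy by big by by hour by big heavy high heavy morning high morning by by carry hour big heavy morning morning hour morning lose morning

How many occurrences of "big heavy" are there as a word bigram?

Scanning the 46 overlapping bigram windows for "big heavy":
  position 5–6: big heavy
  position 9–10: big heavy
  position 21–22: big heavy
  position 29–30: big heavy
  position 40–41: big heavy

5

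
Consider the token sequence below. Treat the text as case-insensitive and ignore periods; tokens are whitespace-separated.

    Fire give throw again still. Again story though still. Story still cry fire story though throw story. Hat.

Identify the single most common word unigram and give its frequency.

"story", 4 times

Unigram frequencies (highest first):
  story: 4
  still: 3
  fire: 2
  throw: 2
  again: 2
  though: 2
  … (3 more, each ≤ 1)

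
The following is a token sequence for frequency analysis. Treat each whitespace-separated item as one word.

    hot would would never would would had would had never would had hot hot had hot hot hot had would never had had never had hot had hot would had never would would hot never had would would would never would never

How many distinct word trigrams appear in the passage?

32

42 tokens → 40 trigram windows in total.
Repeated trigrams (each contributes count−1 duplicates):
  had hot hot: 2
  had never would: 2
  hot had hot: 2
  hot hot had: 2
  never would would: 2
  would had never: 2
  would never would: 2
  would would never: 2
8 duplicate windows → 40 − 8 = 32 distinct.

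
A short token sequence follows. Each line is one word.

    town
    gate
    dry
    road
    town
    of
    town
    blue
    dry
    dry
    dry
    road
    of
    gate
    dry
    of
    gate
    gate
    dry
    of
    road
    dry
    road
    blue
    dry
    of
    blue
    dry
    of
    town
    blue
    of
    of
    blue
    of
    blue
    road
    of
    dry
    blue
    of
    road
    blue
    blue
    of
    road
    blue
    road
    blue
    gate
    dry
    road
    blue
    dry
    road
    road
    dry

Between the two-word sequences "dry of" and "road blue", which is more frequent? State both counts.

"dry of": 4 occurrences
"road blue": 5 occurrences

"road blue" (5 vs 4)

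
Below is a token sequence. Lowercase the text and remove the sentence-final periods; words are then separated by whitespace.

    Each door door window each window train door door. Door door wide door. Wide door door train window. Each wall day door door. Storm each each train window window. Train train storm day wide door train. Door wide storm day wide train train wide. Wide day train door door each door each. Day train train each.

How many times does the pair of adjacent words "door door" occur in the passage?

Scanning the 55 overlapping bigram windows for "door door":
  position 2–3: door door
  position 8–9: door door
  position 9–10: door door
  position 10–11: door door
  position 15–16: door door
  position 22–23: door door
  position 48–49: door door

7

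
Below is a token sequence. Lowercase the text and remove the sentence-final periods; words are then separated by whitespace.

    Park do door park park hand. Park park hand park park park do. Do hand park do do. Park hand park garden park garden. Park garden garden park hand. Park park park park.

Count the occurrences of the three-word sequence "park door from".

0

Scanning the 31 overlapping trigram windows for "park door from":
  (none found)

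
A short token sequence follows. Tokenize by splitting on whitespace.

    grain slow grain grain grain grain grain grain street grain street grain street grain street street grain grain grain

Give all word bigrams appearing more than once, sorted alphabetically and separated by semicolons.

Bigram counts meeting the condition (more than once):
  grain grain: 7
  grain street: 4
  street grain: 4

grain grain; grain street; street grain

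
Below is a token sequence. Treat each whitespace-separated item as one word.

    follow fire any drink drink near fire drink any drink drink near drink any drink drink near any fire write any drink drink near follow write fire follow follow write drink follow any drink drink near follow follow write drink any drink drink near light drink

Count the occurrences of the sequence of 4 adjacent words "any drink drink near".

6

Scanning the 43 overlapping 4-gram windows for "any drink drink near":
  position 3–6: any drink drink near
  position 9–12: any drink drink near
  position 14–17: any drink drink near
  position 21–24: any drink drink near
  position 33–36: any drink drink near
  position 41–44: any drink drink near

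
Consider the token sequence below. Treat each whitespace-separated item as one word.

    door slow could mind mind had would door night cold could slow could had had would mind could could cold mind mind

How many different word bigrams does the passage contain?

22 tokens → 21 bigram windows in total.
Repeated bigrams (each contributes count−1 duplicates):
  had would: 2
  mind mind: 2
  slow could: 2
3 duplicate windows → 21 − 3 = 18 distinct.

18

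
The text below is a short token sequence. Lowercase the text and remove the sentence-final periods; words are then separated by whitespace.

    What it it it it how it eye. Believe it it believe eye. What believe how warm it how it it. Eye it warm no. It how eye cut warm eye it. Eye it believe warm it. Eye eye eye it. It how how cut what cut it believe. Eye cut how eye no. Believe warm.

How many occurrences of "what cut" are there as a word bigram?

1

Scanning the 55 overlapping bigram windows for "what cut":
  position 46–47: what cut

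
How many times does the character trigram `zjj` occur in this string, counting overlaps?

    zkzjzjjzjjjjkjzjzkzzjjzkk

Sliding a length-3 window over the 25 characters (23 positions):
  position 5–7: zjj
  position 8–10: zjj
  position 20–22: zjj

3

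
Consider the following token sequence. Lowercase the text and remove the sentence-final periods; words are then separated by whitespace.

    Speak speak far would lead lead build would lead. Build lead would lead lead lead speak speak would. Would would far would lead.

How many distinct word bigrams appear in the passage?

13

23 tokens → 22 bigram windows in total.
Repeated bigrams (each contributes count−1 duplicates):
  would lead: 4
  lead lead: 3
  far would: 2
  lead build: 2
  speak speak: 2
  would would: 2
9 duplicate windows → 22 − 9 = 13 distinct.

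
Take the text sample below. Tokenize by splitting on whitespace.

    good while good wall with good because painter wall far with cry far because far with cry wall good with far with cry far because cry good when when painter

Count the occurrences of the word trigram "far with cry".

Scanning the 28 overlapping trigram windows for "far with cry":
  position 10–12: far with cry
  position 15–17: far with cry
  position 21–23: far with cry

3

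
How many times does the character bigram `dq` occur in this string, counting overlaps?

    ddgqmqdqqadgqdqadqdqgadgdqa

5

Sliding a length-2 window over the 27 characters (26 positions):
  position 7–8: dq
  position 14–15: dq
  position 17–18: dq
  position 19–20: dq
  position 25–26: dq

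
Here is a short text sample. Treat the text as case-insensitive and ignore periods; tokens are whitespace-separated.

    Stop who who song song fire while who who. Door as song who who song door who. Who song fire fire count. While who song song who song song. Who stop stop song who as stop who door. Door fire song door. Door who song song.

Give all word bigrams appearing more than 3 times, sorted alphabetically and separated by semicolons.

Bigram counts meeting the condition (more than 3 times):
  song song: 4
  song who: 4
  who song: 6
  who who: 4

song song; song who; who song; who who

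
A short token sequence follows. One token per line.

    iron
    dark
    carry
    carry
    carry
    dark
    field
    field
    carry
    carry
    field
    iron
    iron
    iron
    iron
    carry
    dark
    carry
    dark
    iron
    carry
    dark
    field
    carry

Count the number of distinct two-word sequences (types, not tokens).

24 tokens → 23 bigram windows in total.
Repeated bigrams (each contributes count−1 duplicates):
  carry dark: 4
  carry carry: 3
  iron iron: 3
  dark carry: 2
  dark field: 2
  field carry: 2
  iron carry: 2
11 duplicate windows → 23 − 11 = 12 distinct.

12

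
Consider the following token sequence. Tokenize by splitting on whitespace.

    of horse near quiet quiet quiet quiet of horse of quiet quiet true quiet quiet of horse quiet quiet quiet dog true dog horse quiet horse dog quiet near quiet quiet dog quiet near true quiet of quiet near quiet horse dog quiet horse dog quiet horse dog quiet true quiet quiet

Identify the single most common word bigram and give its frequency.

Bigram frequencies (highest first):
  quiet quiet: 9
  dog quiet: 5
  quiet horse: 4
  horse dog: 4
  of horse: 3
  near quiet: 3
  … (13 more, each ≤ 3)

"quiet quiet", 9 times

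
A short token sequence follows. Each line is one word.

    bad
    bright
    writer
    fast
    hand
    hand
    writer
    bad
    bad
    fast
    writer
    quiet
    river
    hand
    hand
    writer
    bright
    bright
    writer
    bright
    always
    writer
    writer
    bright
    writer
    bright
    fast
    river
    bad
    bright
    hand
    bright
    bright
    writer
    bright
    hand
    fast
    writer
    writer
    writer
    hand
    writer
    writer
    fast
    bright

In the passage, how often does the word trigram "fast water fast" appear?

Scanning the 43 overlapping trigram windows for "fast water fast":
  (none found)

0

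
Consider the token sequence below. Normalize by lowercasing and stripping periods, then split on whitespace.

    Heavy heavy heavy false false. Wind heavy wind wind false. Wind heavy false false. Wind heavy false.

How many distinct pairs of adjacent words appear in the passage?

17 tokens → 16 bigram windows in total.
Repeated bigrams (each contributes count−1 duplicates):
  false wind: 3
  heavy false: 3
  wind heavy: 3
  false false: 2
  heavy heavy: 2
8 duplicate windows → 16 − 8 = 8 distinct.

8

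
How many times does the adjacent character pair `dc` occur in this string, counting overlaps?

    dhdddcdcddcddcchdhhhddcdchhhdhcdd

6

Sliding a length-2 window over the 33 characters (32 positions):
  position 5–6: dc
  position 7–8: dc
  position 10–11: dc
  position 13–14: dc
  position 22–23: dc
  position 24–25: dc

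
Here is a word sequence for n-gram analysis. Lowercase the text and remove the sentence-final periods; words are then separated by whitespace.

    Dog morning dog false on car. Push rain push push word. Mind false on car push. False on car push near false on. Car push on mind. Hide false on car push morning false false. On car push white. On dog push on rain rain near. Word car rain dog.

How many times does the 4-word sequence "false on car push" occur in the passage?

6

Scanning the 47 overlapping 4-gram windows for "false on car push":
  position 4–7: false on car push
  position 13–16: false on car push
  position 17–20: false on car push
  position 22–25: false on car push
  position 29–32: false on car push
  position 35–38: false on car push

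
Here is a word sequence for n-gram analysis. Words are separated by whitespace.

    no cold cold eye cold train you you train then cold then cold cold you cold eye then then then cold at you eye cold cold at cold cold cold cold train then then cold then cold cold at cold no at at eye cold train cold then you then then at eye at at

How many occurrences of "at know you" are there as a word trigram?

0

Scanning the 53 overlapping trigram windows for "at know you":
  (none found)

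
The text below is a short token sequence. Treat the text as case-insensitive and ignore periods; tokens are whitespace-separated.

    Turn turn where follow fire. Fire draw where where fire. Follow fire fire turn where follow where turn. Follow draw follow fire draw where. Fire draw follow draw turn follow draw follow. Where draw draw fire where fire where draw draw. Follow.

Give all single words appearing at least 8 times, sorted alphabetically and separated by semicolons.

Unigram counts meeting the condition (at least 8 times):
  draw: 10
  fire: 9
  follow: 9
  where: 9

draw; fire; follow; where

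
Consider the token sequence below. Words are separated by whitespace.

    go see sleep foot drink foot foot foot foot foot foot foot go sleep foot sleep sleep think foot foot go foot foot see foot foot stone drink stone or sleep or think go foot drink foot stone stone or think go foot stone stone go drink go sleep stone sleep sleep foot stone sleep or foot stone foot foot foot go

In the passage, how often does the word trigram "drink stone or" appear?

Scanning the 60 overlapping trigram windows for "drink stone or":
  position 28–30: drink stone or

1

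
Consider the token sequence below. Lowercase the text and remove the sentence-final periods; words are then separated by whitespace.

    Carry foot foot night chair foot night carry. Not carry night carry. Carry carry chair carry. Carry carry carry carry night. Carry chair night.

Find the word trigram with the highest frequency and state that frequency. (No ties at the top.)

"carry carry carry", 4 times

Trigram frequencies (highest first):
  carry carry carry: 4
  carry night carry: 2
  carry foot foot: 1
  foot foot night: 1
  foot night chair: 1
  night chair foot: 1
  … (12 more, each ≤ 1)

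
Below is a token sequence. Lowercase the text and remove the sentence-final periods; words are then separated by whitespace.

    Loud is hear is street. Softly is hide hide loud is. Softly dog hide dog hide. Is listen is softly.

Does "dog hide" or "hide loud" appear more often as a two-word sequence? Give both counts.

"dog hide" (2 vs 1)

"dog hide": 2 occurrences
"hide loud": 1 occurrence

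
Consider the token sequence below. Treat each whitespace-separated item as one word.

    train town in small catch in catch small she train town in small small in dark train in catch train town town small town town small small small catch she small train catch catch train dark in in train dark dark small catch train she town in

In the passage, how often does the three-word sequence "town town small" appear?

2

Scanning the 45 overlapping trigram windows for "town town small":
  position 21–23: town town small
  position 24–26: town town small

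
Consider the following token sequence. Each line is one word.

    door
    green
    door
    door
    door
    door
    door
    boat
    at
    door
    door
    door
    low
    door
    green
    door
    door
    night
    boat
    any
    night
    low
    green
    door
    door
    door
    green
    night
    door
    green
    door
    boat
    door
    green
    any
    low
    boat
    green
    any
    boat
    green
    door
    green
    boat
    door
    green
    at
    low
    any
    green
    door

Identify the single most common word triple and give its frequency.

Trigram frequencies (highest first):
  door door door: 5
  door green door: 3
  green door door: 3
  boat door green: 2
  door door boat: 1
  door boat at: 1
  … (34 more, each ≤ 1)

"door door door", 5 times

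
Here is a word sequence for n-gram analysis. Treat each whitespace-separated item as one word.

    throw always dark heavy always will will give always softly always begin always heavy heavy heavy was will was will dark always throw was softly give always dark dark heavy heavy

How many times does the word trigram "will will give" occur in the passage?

1

Scanning the 29 overlapping trigram windows for "will will give":
  position 6–8: will will give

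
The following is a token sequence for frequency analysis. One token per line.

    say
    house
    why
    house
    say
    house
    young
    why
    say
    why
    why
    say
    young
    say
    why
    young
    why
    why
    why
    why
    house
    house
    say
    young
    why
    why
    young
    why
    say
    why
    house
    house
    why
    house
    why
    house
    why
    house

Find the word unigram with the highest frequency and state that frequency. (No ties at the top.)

"why", 16 times

Unigram frequencies (highest first):
  why: 16
  house: 10
  say: 7
  young: 5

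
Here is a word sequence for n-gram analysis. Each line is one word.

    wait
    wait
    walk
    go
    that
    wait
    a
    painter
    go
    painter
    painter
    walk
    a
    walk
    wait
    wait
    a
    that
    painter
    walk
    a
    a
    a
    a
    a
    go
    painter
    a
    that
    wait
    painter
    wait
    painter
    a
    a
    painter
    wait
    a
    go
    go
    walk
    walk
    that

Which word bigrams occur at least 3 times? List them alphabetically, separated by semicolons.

a a; wait a

Bigram counts meeting the condition (at least 3 times):
  a a: 5
  wait a: 3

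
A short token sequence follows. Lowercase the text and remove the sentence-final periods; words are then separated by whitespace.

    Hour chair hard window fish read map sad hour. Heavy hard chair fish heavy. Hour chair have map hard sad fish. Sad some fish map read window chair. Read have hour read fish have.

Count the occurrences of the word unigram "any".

Scanning the 34 tokens for "any":
  (none found)

0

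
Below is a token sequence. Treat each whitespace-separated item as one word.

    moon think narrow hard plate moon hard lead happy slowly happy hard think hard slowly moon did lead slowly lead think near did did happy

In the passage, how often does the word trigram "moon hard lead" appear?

1

Scanning the 23 overlapping trigram windows for "moon hard lead":
  position 6–8: moon hard lead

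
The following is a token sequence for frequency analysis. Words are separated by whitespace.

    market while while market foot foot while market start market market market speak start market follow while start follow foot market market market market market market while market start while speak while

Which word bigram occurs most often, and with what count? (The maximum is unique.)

"market market", 7 times

Bigram frequencies (highest first):
  market market: 7
  while market: 3
  market while: 2
  market start: 2
  start market: 2
  while while: 1
  … (14 more, each ≤ 1)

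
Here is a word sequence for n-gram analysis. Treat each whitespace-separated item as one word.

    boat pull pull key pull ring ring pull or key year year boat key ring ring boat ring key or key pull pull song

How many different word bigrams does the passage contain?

19

24 tokens → 23 bigram windows in total.
Repeated bigrams (each contributes count−1 duplicates):
  key pull: 2
  or key: 2
  pull pull: 2
  ring ring: 2
4 duplicate windows → 23 − 4 = 19 distinct.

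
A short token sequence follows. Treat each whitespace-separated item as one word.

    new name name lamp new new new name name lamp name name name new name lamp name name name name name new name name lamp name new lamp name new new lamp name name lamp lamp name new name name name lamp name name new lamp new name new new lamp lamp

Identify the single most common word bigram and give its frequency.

Bigram frequencies (highest first):
  name name: 13
  lamp name: 7
  name new: 7
  new name: 6
  name lamp: 6
  new new: 4
  … (3 more, each ≤ 4)

"name name", 13 times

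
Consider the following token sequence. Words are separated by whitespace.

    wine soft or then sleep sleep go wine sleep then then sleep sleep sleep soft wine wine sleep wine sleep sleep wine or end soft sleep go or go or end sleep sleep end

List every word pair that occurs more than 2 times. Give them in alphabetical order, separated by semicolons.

sleep sleep; wine sleep

Bigram counts meeting the condition (more than 2 times):
  sleep sleep: 5
  wine sleep: 3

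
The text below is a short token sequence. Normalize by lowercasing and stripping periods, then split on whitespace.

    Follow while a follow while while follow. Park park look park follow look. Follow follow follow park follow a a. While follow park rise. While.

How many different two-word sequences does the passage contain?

18

25 tokens → 24 bigram windows in total.
Repeated bigrams (each contributes count−1 duplicates):
  follow park: 3
  follow follow: 2
  follow while: 2
  park follow: 2
  while follow: 2
6 duplicate windows → 24 − 6 = 18 distinct.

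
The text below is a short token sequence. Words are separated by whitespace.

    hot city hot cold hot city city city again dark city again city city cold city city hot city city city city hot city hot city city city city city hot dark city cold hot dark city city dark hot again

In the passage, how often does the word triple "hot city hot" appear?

Scanning the 39 overlapping trigram windows for "hot city hot":
  position 1–3: hot city hot
  position 23–25: hot city hot

2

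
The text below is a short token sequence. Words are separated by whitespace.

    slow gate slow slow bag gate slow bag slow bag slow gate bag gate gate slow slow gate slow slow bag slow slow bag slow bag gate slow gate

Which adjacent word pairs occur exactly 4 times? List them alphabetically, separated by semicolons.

Bigram counts meeting the condition (exactly 4 times):
  bag slow: 4
  slow gate: 4
  slow slow: 4

bag slow; slow gate; slow slow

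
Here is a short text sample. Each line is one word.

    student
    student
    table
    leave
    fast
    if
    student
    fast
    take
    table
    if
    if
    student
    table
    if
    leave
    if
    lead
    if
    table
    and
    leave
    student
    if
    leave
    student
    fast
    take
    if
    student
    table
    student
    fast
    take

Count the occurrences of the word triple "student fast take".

3

Scanning the 32 overlapping trigram windows for "student fast take":
  position 7–9: student fast take
  position 26–28: student fast take
  position 32–34: student fast take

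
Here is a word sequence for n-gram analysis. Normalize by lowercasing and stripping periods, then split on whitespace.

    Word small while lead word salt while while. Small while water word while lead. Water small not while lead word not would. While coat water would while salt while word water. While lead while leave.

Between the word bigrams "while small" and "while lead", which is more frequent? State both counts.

"while lead" (4 vs 1)

"while small": 1 occurrence
"while lead": 4 occurrences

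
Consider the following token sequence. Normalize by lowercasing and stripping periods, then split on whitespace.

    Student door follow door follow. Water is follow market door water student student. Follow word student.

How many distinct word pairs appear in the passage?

14

16 tokens → 15 bigram windows in total.
Repeated bigrams (each contributes count−1 duplicates):
  door follow: 2
1 duplicate windows → 15 − 1 = 14 distinct.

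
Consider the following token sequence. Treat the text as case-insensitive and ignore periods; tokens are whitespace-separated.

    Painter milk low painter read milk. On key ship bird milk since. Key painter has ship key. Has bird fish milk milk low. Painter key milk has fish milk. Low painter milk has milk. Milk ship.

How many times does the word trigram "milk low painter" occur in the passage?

3

Scanning the 34 overlapping trigram windows for "milk low painter":
  position 2–4: milk low painter
  position 22–24: milk low painter
  position 29–31: milk low painter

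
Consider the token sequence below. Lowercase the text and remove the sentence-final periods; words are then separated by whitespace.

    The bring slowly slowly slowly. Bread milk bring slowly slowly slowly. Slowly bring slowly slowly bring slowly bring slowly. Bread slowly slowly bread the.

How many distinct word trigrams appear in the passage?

24 tokens → 22 trigram windows in total.
Repeated trigrams (each contributes count−1 duplicates):
  bring slowly slowly: 3
  slowly bring slowly: 3
  slowly slowly slowly: 3
  slowly slowly bread: 2
  slowly slowly bring: 2
8 duplicate windows → 22 − 8 = 14 distinct.

14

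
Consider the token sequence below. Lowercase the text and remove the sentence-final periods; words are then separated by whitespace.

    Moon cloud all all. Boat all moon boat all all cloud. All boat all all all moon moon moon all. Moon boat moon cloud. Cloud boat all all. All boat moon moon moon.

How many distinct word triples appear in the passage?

24

33 tokens → 31 trigram windows in total.
Repeated trigrams (each contributes count−1 duplicates):
  boat all all: 3
  all all all: 2
  all all boat: 2
  all boat all: 2
  all moon boat: 2
  moon moon moon: 2
7 duplicate windows → 31 − 7 = 24 distinct.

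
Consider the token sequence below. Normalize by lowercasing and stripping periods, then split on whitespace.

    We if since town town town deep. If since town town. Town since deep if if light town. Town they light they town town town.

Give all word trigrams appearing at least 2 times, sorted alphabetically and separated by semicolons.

if since town; since town town; town town town

Trigram counts meeting the condition (at least 2 times):
  if since town: 2
  since town town: 2
  town town town: 3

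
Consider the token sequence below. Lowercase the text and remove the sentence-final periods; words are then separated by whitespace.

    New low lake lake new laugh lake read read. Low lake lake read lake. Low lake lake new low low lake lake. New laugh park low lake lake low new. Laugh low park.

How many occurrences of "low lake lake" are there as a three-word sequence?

Scanning the 31 overlapping trigram windows for "low lake lake":
  position 2–4: low lake lake
  position 10–12: low lake lake
  position 15–17: low lake lake
  position 20–22: low lake lake
  position 26–28: low lake lake

5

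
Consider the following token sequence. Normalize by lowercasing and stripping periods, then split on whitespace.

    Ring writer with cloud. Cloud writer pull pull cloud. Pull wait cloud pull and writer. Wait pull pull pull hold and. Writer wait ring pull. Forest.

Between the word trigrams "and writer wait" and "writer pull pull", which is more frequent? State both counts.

"and writer wait": 2 occurrences
"writer pull pull": 1 occurrence

"and writer wait" (2 vs 1)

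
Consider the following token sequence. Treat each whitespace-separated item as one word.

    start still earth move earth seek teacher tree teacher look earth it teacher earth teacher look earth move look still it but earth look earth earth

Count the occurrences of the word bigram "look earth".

Scanning the 25 overlapping bigram windows for "look earth":
  position 10–11: look earth
  position 16–17: look earth
  position 24–25: look earth

3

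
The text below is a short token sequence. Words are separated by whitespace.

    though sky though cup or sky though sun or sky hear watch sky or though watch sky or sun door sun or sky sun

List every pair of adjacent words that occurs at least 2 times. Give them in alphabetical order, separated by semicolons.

Bigram counts meeting the condition (at least 2 times):
  or sky: 3
  sky or: 2
  sky though: 2
  sun or: 2
  watch sky: 2

or sky; sky or; sky though; sun or; watch sky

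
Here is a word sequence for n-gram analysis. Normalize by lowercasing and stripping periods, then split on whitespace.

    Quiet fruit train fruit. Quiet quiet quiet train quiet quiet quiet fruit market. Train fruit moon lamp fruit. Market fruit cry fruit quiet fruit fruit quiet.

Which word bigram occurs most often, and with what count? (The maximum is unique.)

"quiet quiet", 4 times

Bigram frequencies (highest first):
  quiet quiet: 4
  quiet fruit: 3
  fruit quiet: 3
  train fruit: 2
  fruit market: 2
  fruit train: 1
  … (10 more, each ≤ 1)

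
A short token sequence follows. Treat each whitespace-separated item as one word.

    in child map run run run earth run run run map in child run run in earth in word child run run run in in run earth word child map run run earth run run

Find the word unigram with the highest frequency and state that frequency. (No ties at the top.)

Unigram frequencies (highest first):
  run: 16
  in: 6
  child: 4
  earth: 4
  map: 3
  word: 2

"run", 16 times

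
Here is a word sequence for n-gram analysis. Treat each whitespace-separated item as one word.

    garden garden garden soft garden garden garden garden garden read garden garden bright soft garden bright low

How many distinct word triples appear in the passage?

12

17 tokens → 15 trigram windows in total.
Repeated trigrams (each contributes count−1 duplicates):
  garden garden garden: 4
3 duplicate windows → 15 − 3 = 12 distinct.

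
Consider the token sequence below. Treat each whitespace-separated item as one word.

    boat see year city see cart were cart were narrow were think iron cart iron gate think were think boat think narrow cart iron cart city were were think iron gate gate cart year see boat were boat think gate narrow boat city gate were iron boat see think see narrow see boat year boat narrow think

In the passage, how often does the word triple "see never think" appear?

Scanning the 55 overlapping trigram windows for "see never think":
  (none found)

0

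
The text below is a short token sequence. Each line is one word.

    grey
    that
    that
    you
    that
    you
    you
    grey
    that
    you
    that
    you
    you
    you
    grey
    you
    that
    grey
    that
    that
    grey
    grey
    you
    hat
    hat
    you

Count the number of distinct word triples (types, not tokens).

19

26 tokens → 24 trigram windows in total.
Repeated trigrams (each contributes count−1 duplicates):
  grey that that: 2
  that you that: 2
  that you you: 2
  you that you: 2
  you you grey: 2
5 duplicate windows → 24 − 5 = 19 distinct.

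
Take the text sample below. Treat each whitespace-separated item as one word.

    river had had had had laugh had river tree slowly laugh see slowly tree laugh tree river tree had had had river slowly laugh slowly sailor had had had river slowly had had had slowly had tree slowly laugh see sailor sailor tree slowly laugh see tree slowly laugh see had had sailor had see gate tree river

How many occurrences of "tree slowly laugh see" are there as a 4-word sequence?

Scanning the 55 overlapping 4-gram windows for "tree slowly laugh see":
  position 9–12: tree slowly laugh see
  position 37–40: tree slowly laugh see
  position 43–46: tree slowly laugh see
  position 47–50: tree slowly laugh see

4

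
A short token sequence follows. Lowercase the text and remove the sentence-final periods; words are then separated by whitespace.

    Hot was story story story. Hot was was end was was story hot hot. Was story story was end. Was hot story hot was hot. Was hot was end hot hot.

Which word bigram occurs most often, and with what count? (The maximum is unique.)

"hot was", 6 times

Bigram frequencies (highest first):
  hot was: 6
  was story: 3
  story story: 3
  story hot: 3
  was end: 3
  was hot: 3
  … (6 more, each ≤ 2)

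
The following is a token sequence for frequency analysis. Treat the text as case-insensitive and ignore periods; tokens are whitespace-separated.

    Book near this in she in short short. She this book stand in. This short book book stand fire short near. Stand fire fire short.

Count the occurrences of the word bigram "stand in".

Scanning the 24 overlapping bigram windows for "stand in":
  position 12–13: stand in

1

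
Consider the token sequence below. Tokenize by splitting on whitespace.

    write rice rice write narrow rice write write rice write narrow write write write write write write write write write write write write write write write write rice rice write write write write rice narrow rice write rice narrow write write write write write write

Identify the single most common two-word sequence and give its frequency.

Bigram frequencies (highest first):
  write write: 24
  write rice: 5
  rice write: 5
  rice rice: 2
  write narrow: 2
  narrow rice: 2
  … (2 more, each ≤ 2)

"write write", 24 times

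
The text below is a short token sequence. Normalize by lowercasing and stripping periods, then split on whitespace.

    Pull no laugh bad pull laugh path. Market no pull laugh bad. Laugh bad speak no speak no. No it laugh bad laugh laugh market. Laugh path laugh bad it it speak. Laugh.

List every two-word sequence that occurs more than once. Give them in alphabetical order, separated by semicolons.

bad laugh; laugh bad; laugh path; pull laugh; speak no

Bigram counts meeting the condition (more than once):
  bad laugh: 2
  laugh bad: 5
  laugh path: 2
  pull laugh: 2
  speak no: 2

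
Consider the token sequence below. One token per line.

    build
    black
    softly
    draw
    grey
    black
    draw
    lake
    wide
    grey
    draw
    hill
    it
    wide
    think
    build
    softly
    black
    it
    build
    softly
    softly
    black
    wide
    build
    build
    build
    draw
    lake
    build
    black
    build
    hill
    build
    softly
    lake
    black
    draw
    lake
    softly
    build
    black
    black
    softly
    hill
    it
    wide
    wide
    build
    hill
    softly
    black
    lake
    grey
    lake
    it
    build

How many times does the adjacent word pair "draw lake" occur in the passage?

3

Scanning the 56 overlapping bigram windows for "draw lake":
  position 7–8: draw lake
  position 28–29: draw lake
  position 38–39: draw lake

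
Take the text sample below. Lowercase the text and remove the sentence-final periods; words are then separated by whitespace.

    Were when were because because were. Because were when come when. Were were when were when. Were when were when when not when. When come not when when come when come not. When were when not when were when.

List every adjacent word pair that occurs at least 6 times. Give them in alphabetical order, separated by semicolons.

Bigram counts meeting the condition (at least 6 times):
  were when: 8
  when were: 7

were when; when were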